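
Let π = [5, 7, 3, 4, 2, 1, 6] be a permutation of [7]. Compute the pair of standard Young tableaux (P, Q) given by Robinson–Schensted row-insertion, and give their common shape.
P = [1, 4, 6] / [2, 7] / [3] / [5];  Q = [1, 2, 7] / [3, 4] / [5] / [6];  common shape = (3, 2, 1, 1)

Row-insert the values π_1, π_2, … into P one at a time, bumping the leftmost entry strictly greater than the inserted value down to the next row. The recording tableau Q records, in position (i, j), the step at which that cell was added to P.
  Insert 5 (step 1): P = [5];  Q = [1]
  Insert 7 (step 2): P = [5, 7];  Q = [1, 2]
  Insert 3 (step 3): P = [3, 7] / [5];  Q = [1, 2] / [3]
  Insert 4 (step 4): P = [3, 4] / [5, 7];  Q = [1, 2] / [3, 4]
  Insert 2 (step 5): P = [2, 4] / [3, 7] / [5];  Q = [1, 2] / [3, 4] / [5]
  Insert 1 (step 6): P = [1, 4] / [2, 7] / [3] / [5];  Q = [1, 2] / [3, 4] / [5] / [6]
  Insert 6 (step 7): P = [1, 4, 6] / [2, 7] / [3] / [5];  Q = [1, 2, 7] / [3, 4] / [5] / [6]
Final shape: (3, 2, 1, 1).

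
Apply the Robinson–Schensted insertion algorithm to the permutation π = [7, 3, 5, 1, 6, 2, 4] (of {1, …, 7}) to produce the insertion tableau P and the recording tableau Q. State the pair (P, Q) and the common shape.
P = [1, 2, 4] / [3, 5, 6] / [7];  Q = [1, 3, 5] / [2, 6, 7] / [4];  common shape = (3, 3, 1)

Row-insert the values π_1, π_2, … into P one at a time, bumping the leftmost entry strictly greater than the inserted value down to the next row. The recording tableau Q records, in position (i, j), the step at which that cell was added to P.
  Insert 7 (step 1): P = [7];  Q = [1]
  Insert 3 (step 2): P = [3] / [7];  Q = [1] / [2]
  Insert 5 (step 3): P = [3, 5] / [7];  Q = [1, 3] / [2]
  Insert 1 (step 4): P = [1, 5] / [3] / [7];  Q = [1, 3] / [2] / [4]
  Insert 6 (step 5): P = [1, 5, 6] / [3] / [7];  Q = [1, 3, 5] / [2] / [4]
  Insert 2 (step 6): P = [1, 2, 6] / [3, 5] / [7];  Q = [1, 3, 5] / [2, 6] / [4]
  Insert 4 (step 7): P = [1, 2, 4] / [3, 5, 6] / [7];  Q = [1, 3, 5] / [2, 6, 7] / [4]
Final shape: (3, 3, 1).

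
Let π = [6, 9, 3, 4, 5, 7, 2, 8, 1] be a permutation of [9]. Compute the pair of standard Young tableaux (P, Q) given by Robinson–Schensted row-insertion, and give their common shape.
P = [1, 4, 5, 7, 8] / [2, 9] / [3] / [6];  Q = [1, 2, 5, 6, 8] / [3, 4] / [7] / [9];  common shape = (5, 2, 1, 1)

Row-insert the values π_1, π_2, … into P one at a time, bumping the leftmost entry strictly greater than the inserted value down to the next row. The recording tableau Q records, in position (i, j), the step at which that cell was added to P.
  Insert 6 (step 1): P = [6];  Q = [1]
  Insert 9 (step 2): P = [6, 9];  Q = [1, 2]
  Insert 3 (step 3): P = [3, 9] / [6];  Q = [1, 2] / [3]
  Insert 4 (step 4): P = [3, 4] / [6, 9];  Q = [1, 2] / [3, 4]
  Insert 5 (step 5): P = [3, 4, 5] / [6, 9];  Q = [1, 2, 5] / [3, 4]
  Insert 7 (step 6): P = [3, 4, 5, 7] / [6, 9];  Q = [1, 2, 5, 6] / [3, 4]
  Insert 2 (step 7): P = [2, 4, 5, 7] / [3, 9] / [6];  Q = [1, 2, 5, 6] / [3, 4] / [7]
  Insert 8 (step 8): P = [2, 4, 5, 7, 8] / [3, 9] / [6];  Q = [1, 2, 5, 6, 8] / [3, 4] / [7]
  Insert 1 (step 9): P = [1, 4, 5, 7, 8] / [2, 9] / [3] / [6];  Q = [1, 2, 5, 6, 8] / [3, 4] / [7] / [9]
Final shape: (5, 2, 1, 1).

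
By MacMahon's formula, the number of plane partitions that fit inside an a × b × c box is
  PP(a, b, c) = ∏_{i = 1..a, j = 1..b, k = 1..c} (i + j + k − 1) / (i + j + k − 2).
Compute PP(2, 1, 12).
PP(2, 1, 12) = 91

Evaluate the triple product over i = 1..2, j = 1..1, k = 1..12. The factors are (2/1) · (3/2) · (4/3) · (5/4) · (6/5) · (7/6) · (8/7) · (9/8) · … (24 factors total). The numerators and denominators telescope so the product is an integer; carrying out the multiplication exactly gives PP(2, 1, 12) = 91.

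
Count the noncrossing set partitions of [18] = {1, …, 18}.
C_18 = 477638700

These noncrossing partitions are counted by the Catalan number C_n = (1/(n + 1)) · C(2n, n). For n = 18: C_18 = (1/19) · C(36, 18) = 9075135300/19 = 477638700.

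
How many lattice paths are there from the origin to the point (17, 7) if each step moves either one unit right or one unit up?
Number of paths = 346104

A monotone lattice path from (0, 0) to (17, 7) consists of 17 east steps and 7 north steps in some order, so it is determined by which 17 of the 24 steps are east. The count is C(24, 17) = 346104.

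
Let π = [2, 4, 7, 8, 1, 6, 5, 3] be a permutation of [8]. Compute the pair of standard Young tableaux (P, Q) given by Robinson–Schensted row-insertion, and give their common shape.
P = [1, 3, 5, 8] / [2, 4] / [6] / [7];  Q = [1, 2, 3, 4] / [5, 6] / [7] / [8];  common shape = (4, 2, 1, 1)

Row-insert the values π_1, π_2, … into P one at a time, bumping the leftmost entry strictly greater than the inserted value down to the next row. The recording tableau Q records, in position (i, j), the step at which that cell was added to P.
  Insert 2 (step 1): P = [2];  Q = [1]
  Insert 4 (step 2): P = [2, 4];  Q = [1, 2]
  Insert 7 (step 3): P = [2, 4, 7];  Q = [1, 2, 3]
  Insert 8 (step 4): P = [2, 4, 7, 8];  Q = [1, 2, 3, 4]
  Insert 1 (step 5): P = [1, 4, 7, 8] / [2];  Q = [1, 2, 3, 4] / [5]
  Insert 6 (step 6): P = [1, 4, 6, 8] / [2, 7];  Q = [1, 2, 3, 4] / [5, 6]
  Insert 5 (step 7): P = [1, 4, 5, 8] / [2, 6] / [7];  Q = [1, 2, 3, 4] / [5, 6] / [7]
  Insert 3 (step 8): P = [1, 3, 5, 8] / [2, 4] / [6] / [7];  Q = [1, 2, 3, 4] / [5, 6] / [7] / [8]
Final shape: (4, 2, 1, 1).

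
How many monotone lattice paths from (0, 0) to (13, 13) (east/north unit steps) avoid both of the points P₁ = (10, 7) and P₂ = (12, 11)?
Number of paths = 5585894

Inclusion–exclusion. Total paths: C(26, 13) = 10400600. Through P₁: C(17, 10)·C(9, 3) = 1633632. Through P₂: C(23, 12)·C(3, 1) = 4056234. Since P₁ is strictly southwest of P₂, a monotone path through both must visit P₁ then P₂; paths through both = C(17, 10)·C(6, 2)·C(3, 1) = 875160. Avoid both = 10400600 − 1633632 − 4056234 + 875160 = 5585894.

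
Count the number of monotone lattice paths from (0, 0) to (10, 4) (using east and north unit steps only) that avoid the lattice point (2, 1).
Number of paths = 506

Total paths from (0, 0) to (10, 4): C(14, 10) = 1001. Paths through (2, 1): (paths (0, 0) → (2, 1)) × (paths (2, 1) → (10, 4)) = C(3, 2) · C(11, 8) = 3 · 165 = 495. Avoidance count = 1001 − 495 = 506.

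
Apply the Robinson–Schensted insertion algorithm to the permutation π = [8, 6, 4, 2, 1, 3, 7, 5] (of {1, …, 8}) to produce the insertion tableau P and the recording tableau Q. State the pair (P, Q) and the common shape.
P = [1, 3, 5] / [2, 7] / [4] / [6] / [8];  Q = [1, 6, 7] / [2, 8] / [3] / [4] / [5];  common shape = (3, 2, 1, 1, 1)

Row-insert the values π_1, π_2, … into P one at a time, bumping the leftmost entry strictly greater than the inserted value down to the next row. The recording tableau Q records, in position (i, j), the step at which that cell was added to P.
  Insert 8 (step 1): P = [8];  Q = [1]
  Insert 6 (step 2): P = [6] / [8];  Q = [1] / [2]
  Insert 4 (step 3): P = [4] / [6] / [8];  Q = [1] / [2] / [3]
  Insert 2 (step 4): P = [2] / [4] / [6] / [8];  Q = [1] / [2] / [3] / [4]
  Insert 1 (step 5): P = [1] / [2] / [4] / [6] / [8];  Q = [1] / [2] / [3] / [4] / [5]
  Insert 3 (step 6): P = [1, 3] / [2] / [4] / [6] / [8];  Q = [1, 6] / [2] / [3] / [4] / [5]
  Insert 7 (step 7): P = [1, 3, 7] / [2] / [4] / [6] / [8];  Q = [1, 6, 7] / [2] / [3] / [4] / [5]
  Insert 5 (step 8): P = [1, 3, 5] / [2, 7] / [4] / [6] / [8];  Q = [1, 6, 7] / [2, 8] / [3] / [4] / [5]
Final shape: (3, 2, 1, 1, 1).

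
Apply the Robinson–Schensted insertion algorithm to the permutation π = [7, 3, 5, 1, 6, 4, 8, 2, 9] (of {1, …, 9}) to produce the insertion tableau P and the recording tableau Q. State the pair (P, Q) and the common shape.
P = [1, 2, 6, 8, 9] / [3, 4] / [5] / [7];  Q = [1, 3, 5, 7, 9] / [2, 6] / [4] / [8];  common shape = (5, 2, 1, 1)

Row-insert the values π_1, π_2, … into P one at a time, bumping the leftmost entry strictly greater than the inserted value down to the next row. The recording tableau Q records, in position (i, j), the step at which that cell was added to P.
  Insert 7 (step 1): P = [7];  Q = [1]
  Insert 3 (step 2): P = [3] / [7];  Q = [1] / [2]
  Insert 5 (step 3): P = [3, 5] / [7];  Q = [1, 3] / [2]
  Insert 1 (step 4): P = [1, 5] / [3] / [7];  Q = [1, 3] / [2] / [4]
  Insert 6 (step 5): P = [1, 5, 6] / [3] / [7];  Q = [1, 3, 5] / [2] / [4]
  Insert 4 (step 6): P = [1, 4, 6] / [3, 5] / [7];  Q = [1, 3, 5] / [2, 6] / [4]
  Insert 8 (step 7): P = [1, 4, 6, 8] / [3, 5] / [7];  Q = [1, 3, 5, 7] / [2, 6] / [4]
  Insert 2 (step 8): P = [1, 2, 6, 8] / [3, 4] / [5] / [7];  Q = [1, 3, 5, 7] / [2, 6] / [4] / [8]
  Insert 9 (step 9): P = [1, 2, 6, 8, 9] / [3, 4] / [5] / [7];  Q = [1, 3, 5, 7, 9] / [2, 6] / [4] / [8]
Final shape: (5, 2, 1, 1).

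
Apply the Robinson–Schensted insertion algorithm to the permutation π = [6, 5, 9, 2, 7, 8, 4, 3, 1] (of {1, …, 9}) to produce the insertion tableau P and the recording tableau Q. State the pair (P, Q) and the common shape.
P = [1, 3, 8] / [2, 7] / [4, 9] / [5] / [6];  Q = [1, 3, 6] / [2, 5] / [4, 7] / [8] / [9];  common shape = (3, 2, 2, 1, 1)

Row-insert the values π_1, π_2, … into P one at a time, bumping the leftmost entry strictly greater than the inserted value down to the next row. The recording tableau Q records, in position (i, j), the step at which that cell was added to P.
  Insert 6 (step 1): P = [6];  Q = [1]
  Insert 5 (step 2): P = [5] / [6];  Q = [1] / [2]
  Insert 9 (step 3): P = [5, 9] / [6];  Q = [1, 3] / [2]
  Insert 2 (step 4): P = [2, 9] / [5] / [6];  Q = [1, 3] / [2] / [4]
  Insert 7 (step 5): P = [2, 7] / [5, 9] / [6];  Q = [1, 3] / [2, 5] / [4]
  Insert 8 (step 6): P = [2, 7, 8] / [5, 9] / [6];  Q = [1, 3, 6] / [2, 5] / [4]
  Insert 4 (step 7): P = [2, 4, 8] / [5, 7] / [6, 9];  Q = [1, 3, 6] / [2, 5] / [4, 7]
  Insert 3 (step 8): P = [2, 3, 8] / [4, 7] / [5, 9] / [6];  Q = [1, 3, 6] / [2, 5] / [4, 7] / [8]
  Insert 1 (step 9): P = [1, 3, 8] / [2, 7] / [4, 9] / [5] / [6];  Q = [1, 3, 6] / [2, 5] / [4, 7] / [8] / [9]
Final shape: (3, 2, 2, 1, 1).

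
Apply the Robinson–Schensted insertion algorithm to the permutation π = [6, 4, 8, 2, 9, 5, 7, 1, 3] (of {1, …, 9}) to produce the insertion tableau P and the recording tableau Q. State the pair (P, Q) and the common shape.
P = [1, 3, 7] / [2, 5, 9] / [4, 8] / [6];  Q = [1, 3, 5] / [2, 6, 7] / [4, 9] / [8];  common shape = (3, 3, 2, 1)

Row-insert the values π_1, π_2, … into P one at a time, bumping the leftmost entry strictly greater than the inserted value down to the next row. The recording tableau Q records, in position (i, j), the step at which that cell was added to P.
  Insert 6 (step 1): P = [6];  Q = [1]
  Insert 4 (step 2): P = [4] / [6];  Q = [1] / [2]
  Insert 8 (step 3): P = [4, 8] / [6];  Q = [1, 3] / [2]
  Insert 2 (step 4): P = [2, 8] / [4] / [6];  Q = [1, 3] / [2] / [4]
  Insert 9 (step 5): P = [2, 8, 9] / [4] / [6];  Q = [1, 3, 5] / [2] / [4]
  Insert 5 (step 6): P = [2, 5, 9] / [4, 8] / [6];  Q = [1, 3, 5] / [2, 6] / [4]
  Insert 7 (step 7): P = [2, 5, 7] / [4, 8, 9] / [6];  Q = [1, 3, 5] / [2, 6, 7] / [4]
  Insert 1 (step 8): P = [1, 5, 7] / [2, 8, 9] / [4] / [6];  Q = [1, 3, 5] / [2, 6, 7] / [4] / [8]
  Insert 3 (step 9): P = [1, 3, 7] / [2, 5, 9] / [4, 8] / [6];  Q = [1, 3, 5] / [2, 6, 7] / [4, 9] / [8]
Final shape: (3, 3, 2, 1).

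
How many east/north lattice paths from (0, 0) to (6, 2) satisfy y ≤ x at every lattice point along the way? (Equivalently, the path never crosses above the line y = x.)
Number of paths = 20

By the reflection principle (André's argument), the number of monotone paths to (6, 2) with n ≤ m that never go above y = x is C(8, 6) − C(8, 7) = 28 − 8 = 20.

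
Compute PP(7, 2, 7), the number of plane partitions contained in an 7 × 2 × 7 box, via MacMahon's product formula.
PP(7, 2, 7) = 2760615

Evaluate the triple product over i = 1..7, j = 1..2, k = 1..7. The factors are (2/1) · (3/2) · (4/3) · (5/4) · (6/5) · (7/6) · (8/7) · (3/2) · … (98 factors total). The numerators and denominators telescope so the product is an integer; carrying out the multiplication exactly gives PP(7, 2, 7) = 2760615.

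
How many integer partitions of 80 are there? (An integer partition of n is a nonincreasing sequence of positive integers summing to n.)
p(80) = 15796476

Compute p(n) via the recurrence p(n, m) = p(n, m−1) + p(n−m, m), where p(n, m) counts partitions of n with all parts ≤ m and p(n) = p(n, n). The base cases are p(0, m) = 1 and p(n, 0) = 0 for n > 0. Filling the table yields p(80) = 15796476. (Euler's pentagonal recurrence is an alternative.)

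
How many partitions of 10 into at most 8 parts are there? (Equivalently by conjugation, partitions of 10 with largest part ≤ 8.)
p(10, parts ≤ 8) = 40

Partitions of 10 with all parts ≤ 8: 8+2, 8+1+1, 7+3, 7+2+1, 7+1+1+1, 6+4, 6+3+1, 6+2+2, 6+2+1+1, 6+1+1+1+1, 5+5, 5+4+1, 5+3+2, 5+3+1+1, 5+2+2+1, 5+2+1+1+1, 5+1+1+1+1+1, 4+4+2, 4+4+1+1, 4+3+3, 4+3+2+1, 4+3+1+1+1, 4+2+2+2, 4+2+2+1+1, 4+2+1+1+1+1, 4+1+1+1+1+1+1, 3+3+3+1, 3+3+2+2, 3+3+2+1+1, 3+3+1+1+1+1, … (40 total). Count = 40.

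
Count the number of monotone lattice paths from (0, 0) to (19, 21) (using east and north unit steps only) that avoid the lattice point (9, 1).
Number of paths = 130981958250

Total paths from (0, 0) to (19, 21): C(40, 19) = 131282408400. Paths through (9, 1): (paths (0, 0) → (9, 1)) × (paths (9, 1) → (19, 21)) = C(10, 9) · C(30, 10) = 10 · 30045015 = 300450150. Avoidance count = 131282408400 − 300450150 = 130981958250.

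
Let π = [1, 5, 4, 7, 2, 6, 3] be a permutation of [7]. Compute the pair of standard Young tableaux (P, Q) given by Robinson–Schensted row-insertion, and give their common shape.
P = [1, 2, 3] / [4, 6] / [5, 7];  Q = [1, 2, 4] / [3, 6] / [5, 7];  common shape = (3, 2, 2)

Row-insert the values π_1, π_2, … into P one at a time, bumping the leftmost entry strictly greater than the inserted value down to the next row. The recording tableau Q records, in position (i, j), the step at which that cell was added to P.
  Insert 1 (step 1): P = [1];  Q = [1]
  Insert 5 (step 2): P = [1, 5];  Q = [1, 2]
  Insert 4 (step 3): P = [1, 4] / [5];  Q = [1, 2] / [3]
  Insert 7 (step 4): P = [1, 4, 7] / [5];  Q = [1, 2, 4] / [3]
  Insert 2 (step 5): P = [1, 2, 7] / [4] / [5];  Q = [1, 2, 4] / [3] / [5]
  Insert 6 (step 6): P = [1, 2, 6] / [4, 7] / [5];  Q = [1, 2, 4] / [3, 6] / [5]
  Insert 3 (step 7): P = [1, 2, 3] / [4, 6] / [5, 7];  Q = [1, 2, 4] / [3, 6] / [5, 7]
Final shape: (3, 2, 2).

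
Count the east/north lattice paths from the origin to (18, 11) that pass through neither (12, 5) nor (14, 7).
Number of paths = 23338938

Inclusion–exclusion. Total paths: C(29, 18) = 34597290. Through P₁: C(17, 12)·C(12, 6) = 5717712. Through P₂: C(21, 14)·C(8, 4) = 8139600. Since P₁ is strictly southwest of P₂, a monotone path through both must visit P₁ then P₂; paths through both = C(17, 12)·C(4, 2)·C(8, 4) = 2598960. Avoid both = 34597290 − 5717712 − 8139600 + 2598960 = 23338938.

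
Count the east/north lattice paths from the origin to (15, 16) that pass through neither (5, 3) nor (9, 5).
Number of paths = 222091587

Inclusion–exclusion. Total paths: C(31, 15) = 300540195. Through P₁: C(8, 5)·C(23, 10) = 64067696. Through P₂: C(14, 9)·C(17, 6) = 24776752. Since P₁ is strictly southwest of P₂, a monotone path through both must visit P₁ then P₂; paths through both = C(8, 5)·C(6, 4)·C(17, 6) = 10395840. Avoid both = 300540195 − 64067696 − 24776752 + 10395840 = 222091587.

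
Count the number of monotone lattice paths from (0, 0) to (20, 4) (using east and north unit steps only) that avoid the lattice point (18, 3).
Number of paths = 6636

Total paths from (0, 0) to (20, 4): C(24, 20) = 10626. Paths through (18, 3): (paths (0, 0) → (18, 3)) × (paths (18, 3) → (20, 4)) = C(21, 18) · C(3, 2) = 1330 · 3 = 3990. Avoidance count = 10626 − 3990 = 6636.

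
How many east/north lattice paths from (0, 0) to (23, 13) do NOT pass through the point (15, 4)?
Number of paths = 2216564040

Total paths from (0, 0) to (23, 13): C(36, 23) = 2310789600. Paths through (15, 4): (paths (0, 0) → (15, 4)) × (paths (15, 4) → (23, 13)) = C(19, 15) · C(17, 8) = 3876 · 24310 = 94225560. Avoidance count = 2310789600 − 94225560 = 2216564040.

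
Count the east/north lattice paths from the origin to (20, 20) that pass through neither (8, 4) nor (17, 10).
Number of paths = 121083540435

Inclusion–exclusion. Total paths: C(40, 20) = 137846528820. Through P₁: C(12, 8)·C(28, 12) = 15058768725. Through P₂: C(27, 17)·C(13, 3) = 2412777510. Since P₁ is strictly southwest of P₂, a monotone path through both must visit P₁ then P₂; paths through both = C(12, 8)·C(15, 9)·C(13, 3) = 708557850. Avoid both = 137846528820 − 15058768725 − 2412777510 + 708557850 = 121083540435.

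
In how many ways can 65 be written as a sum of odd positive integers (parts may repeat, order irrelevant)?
p_odd(65) = 18200

Enumerate partitions using only odd parts via the recurrence o(n, m) = o(n, m−2) + o(n−m, m) over odd m, starting from the largest odd part ≤ n. This gives p_odd(65) = 18200. (Euler's theorem: equals the count of distinct-part partitions.)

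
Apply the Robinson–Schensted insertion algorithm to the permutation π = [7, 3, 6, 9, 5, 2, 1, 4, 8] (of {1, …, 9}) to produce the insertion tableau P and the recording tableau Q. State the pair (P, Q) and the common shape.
P = [1, 4, 8] / [2, 5, 9] / [3] / [6] / [7];  Q = [1, 3, 4] / [2, 8, 9] / [5] / [6] / [7];  common shape = (3, 3, 1, 1, 1)

Row-insert the values π_1, π_2, … into P one at a time, bumping the leftmost entry strictly greater than the inserted value down to the next row. The recording tableau Q records, in position (i, j), the step at which that cell was added to P.
  Insert 7 (step 1): P = [7];  Q = [1]
  Insert 3 (step 2): P = [3] / [7];  Q = [1] / [2]
  Insert 6 (step 3): P = [3, 6] / [7];  Q = [1, 3] / [2]
  Insert 9 (step 4): P = [3, 6, 9] / [7];  Q = [1, 3, 4] / [2]
  Insert 5 (step 5): P = [3, 5, 9] / [6] / [7];  Q = [1, 3, 4] / [2] / [5]
  Insert 2 (step 6): P = [2, 5, 9] / [3] / [6] / [7];  Q = [1, 3, 4] / [2] / [5] / [6]
  Insert 1 (step 7): P = [1, 5, 9] / [2] / [3] / [6] / [7];  Q = [1, 3, 4] / [2] / [5] / [6] / [7]
  Insert 4 (step 8): P = [1, 4, 9] / [2, 5] / [3] / [6] / [7];  Q = [1, 3, 4] / [2, 8] / [5] / [6] / [7]
  Insert 8 (step 9): P = [1, 4, 8] / [2, 5, 9] / [3] / [6] / [7];  Q = [1, 3, 4] / [2, 8, 9] / [5] / [6] / [7]
Final shape: (3, 3, 1, 1, 1).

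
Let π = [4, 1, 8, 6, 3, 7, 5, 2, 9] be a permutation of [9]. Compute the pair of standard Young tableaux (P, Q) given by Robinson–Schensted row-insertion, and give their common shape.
P = [1, 2, 5, 9] / [3, 6, 7] / [4] / [8];  Q = [1, 3, 6, 9] / [2, 4, 7] / [5] / [8];  common shape = (4, 3, 1, 1)

Row-insert the values π_1, π_2, … into P one at a time, bumping the leftmost entry strictly greater than the inserted value down to the next row. The recording tableau Q records, in position (i, j), the step at which that cell was added to P.
  Insert 4 (step 1): P = [4];  Q = [1]
  Insert 1 (step 2): P = [1] / [4];  Q = [1] / [2]
  Insert 8 (step 3): P = [1, 8] / [4];  Q = [1, 3] / [2]
  Insert 6 (step 4): P = [1, 6] / [4, 8];  Q = [1, 3] / [2, 4]
  Insert 3 (step 5): P = [1, 3] / [4, 6] / [8];  Q = [1, 3] / [2, 4] / [5]
  Insert 7 (step 6): P = [1, 3, 7] / [4, 6] / [8];  Q = [1, 3, 6] / [2, 4] / [5]
  Insert 5 (step 7): P = [1, 3, 5] / [4, 6, 7] / [8];  Q = [1, 3, 6] / [2, 4, 7] / [5]
  Insert 2 (step 8): P = [1, 2, 5] / [3, 6, 7] / [4] / [8];  Q = [1, 3, 6] / [2, 4, 7] / [5] / [8]
  Insert 9 (step 9): P = [1, 2, 5, 9] / [3, 6, 7] / [4] / [8];  Q = [1, 3, 6, 9] / [2, 4, 7] / [5] / [8]
Final shape: (4, 3, 1, 1).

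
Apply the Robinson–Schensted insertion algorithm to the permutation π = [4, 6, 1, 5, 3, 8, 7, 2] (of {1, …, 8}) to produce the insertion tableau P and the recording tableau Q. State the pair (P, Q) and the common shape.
P = [1, 2, 7] / [3, 5, 8] / [4] / [6];  Q = [1, 2, 6] / [3, 4, 7] / [5] / [8];  common shape = (3, 3, 1, 1)

Row-insert the values π_1, π_2, … into P one at a time, bumping the leftmost entry strictly greater than the inserted value down to the next row. The recording tableau Q records, in position (i, j), the step at which that cell was added to P.
  Insert 4 (step 1): P = [4];  Q = [1]
  Insert 6 (step 2): P = [4, 6];  Q = [1, 2]
  Insert 1 (step 3): P = [1, 6] / [4];  Q = [1, 2] / [3]
  Insert 5 (step 4): P = [1, 5] / [4, 6];  Q = [1, 2] / [3, 4]
  Insert 3 (step 5): P = [1, 3] / [4, 5] / [6];  Q = [1, 2] / [3, 4] / [5]
  Insert 8 (step 6): P = [1, 3, 8] / [4, 5] / [6];  Q = [1, 2, 6] / [3, 4] / [5]
  Insert 7 (step 7): P = [1, 3, 7] / [4, 5, 8] / [6];  Q = [1, 2, 6] / [3, 4, 7] / [5]
  Insert 2 (step 8): P = [1, 2, 7] / [3, 5, 8] / [4] / [6];  Q = [1, 2, 6] / [3, 4, 7] / [5] / [8]
Final shape: (3, 3, 1, 1).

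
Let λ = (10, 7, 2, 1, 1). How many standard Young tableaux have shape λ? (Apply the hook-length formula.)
# SYT of shape (10, 7, 2, 1, 1) = 54419040

Hook-length formula: f^λ = n! / Π hook(c), product over all cells c of the Young diagram. For λ = (10, 7, 2, 1, 1), n = 21 boxes. Hook lengths by row (left-to-right, top-to-bottom): [14, 11, 9, 8, 7, 6, 5, 3, 2, 1]; [10, 7, 5, 4, 3, 2, 1]; [4, 1]; [2]; [1]. Product of hooks = 938843136000. So f^λ = 21! / 938843136000 = 51090942171709440000 / 938843136000 = 54419040.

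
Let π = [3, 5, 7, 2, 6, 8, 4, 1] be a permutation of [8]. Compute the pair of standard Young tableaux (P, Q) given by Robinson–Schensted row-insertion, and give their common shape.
P = [1, 4, 6, 8] / [2, 5] / [3] / [7];  Q = [1, 2, 3, 6] / [4, 5] / [7] / [8];  common shape = (4, 2, 1, 1)

Row-insert the values π_1, π_2, … into P one at a time, bumping the leftmost entry strictly greater than the inserted value down to the next row. The recording tableau Q records, in position (i, j), the step at which that cell was added to P.
  Insert 3 (step 1): P = [3];  Q = [1]
  Insert 5 (step 2): P = [3, 5];  Q = [1, 2]
  Insert 7 (step 3): P = [3, 5, 7];  Q = [1, 2, 3]
  Insert 2 (step 4): P = [2, 5, 7] / [3];  Q = [1, 2, 3] / [4]
  Insert 6 (step 5): P = [2, 5, 6] / [3, 7];  Q = [1, 2, 3] / [4, 5]
  Insert 8 (step 6): P = [2, 5, 6, 8] / [3, 7];  Q = [1, 2, 3, 6] / [4, 5]
  Insert 4 (step 7): P = [2, 4, 6, 8] / [3, 5] / [7];  Q = [1, 2, 3, 6] / [4, 5] / [7]
  Insert 1 (step 8): P = [1, 4, 6, 8] / [2, 5] / [3] / [7];  Q = [1, 2, 3, 6] / [4, 5] / [7] / [8]
Final shape: (4, 2, 1, 1).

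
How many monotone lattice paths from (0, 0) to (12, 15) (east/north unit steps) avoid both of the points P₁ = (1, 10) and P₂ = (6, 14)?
Number of paths = 17074194

Inclusion–exclusion. Total paths: C(27, 12) = 17383860. Through P₁: C(11, 1)·C(16, 11) = 48048. Through P₂: C(20, 6)·C(7, 6) = 271320. Since P₁ is strictly southwest of P₂, a monotone path through both must visit P₁ then P₂; paths through both = C(11, 1)·C(9, 5)·C(7, 6) = 9702. Avoid both = 17383860 − 48048 − 271320 + 9702 = 17074194.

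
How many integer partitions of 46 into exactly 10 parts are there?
p(46, 10 parts) = 9418

Partitions of n into exactly k parts are in bijection with partitions of n − k into at most k parts (subtract 1 from each part). So p(46, exactly 10) = p(36, parts ≤ 10). Computing via the recurrence p(m, j) = p(m, j−1) + p(m−j, j) gives 9418.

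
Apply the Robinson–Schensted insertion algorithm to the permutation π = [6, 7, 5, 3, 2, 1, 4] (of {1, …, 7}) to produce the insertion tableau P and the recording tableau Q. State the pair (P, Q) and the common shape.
P = [1, 4] / [2, 7] / [3] / [5] / [6];  Q = [1, 2] / [3, 7] / [4] / [5] / [6];  common shape = (2, 2, 1, 1, 1)

Row-insert the values π_1, π_2, … into P one at a time, bumping the leftmost entry strictly greater than the inserted value down to the next row. The recording tableau Q records, in position (i, j), the step at which that cell was added to P.
  Insert 6 (step 1): P = [6];  Q = [1]
  Insert 7 (step 2): P = [6, 7];  Q = [1, 2]
  Insert 5 (step 3): P = [5, 7] / [6];  Q = [1, 2] / [3]
  Insert 3 (step 4): P = [3, 7] / [5] / [6];  Q = [1, 2] / [3] / [4]
  Insert 2 (step 5): P = [2, 7] / [3] / [5] / [6];  Q = [1, 2] / [3] / [4] / [5]
  Insert 1 (step 6): P = [1, 7] / [2] / [3] / [5] / [6];  Q = [1, 2] / [3] / [4] / [5] / [6]
  Insert 4 (step 7): P = [1, 4] / [2, 7] / [3] / [5] / [6];  Q = [1, 2] / [3, 7] / [4] / [5] / [6]
Final shape: (2, 2, 1, 1, 1).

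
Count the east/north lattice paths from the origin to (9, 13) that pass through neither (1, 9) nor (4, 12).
Number of paths = 482750

Inclusion–exclusion. Total paths: C(22, 9) = 497420. Through P₁: C(10, 1)·C(12, 8) = 4950. Through P₂: C(16, 4)·C(6, 5) = 10920. Since P₁ is strictly southwest of P₂, a monotone path through both must visit P₁ then P₂; paths through both = C(10, 1)·C(6, 3)·C(6, 5) = 1200. Avoid both = 497420 − 4950 − 10920 + 1200 = 482750.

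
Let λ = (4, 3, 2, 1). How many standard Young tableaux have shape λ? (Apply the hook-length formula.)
# SYT of shape (4, 3, 2, 1) = 768

Hook-length formula: f^λ = n! / Π hook(c), product over all cells c of the Young diagram. For λ = (4, 3, 2, 1), n = 10 boxes. Hook lengths by row (left-to-right, top-to-bottom): [7, 5, 3, 1]; [5, 3, 1]; [3, 1]; [1]. Product of hooks = 4725. So f^λ = 10! / 4725 = 3628800 / 4725 = 768.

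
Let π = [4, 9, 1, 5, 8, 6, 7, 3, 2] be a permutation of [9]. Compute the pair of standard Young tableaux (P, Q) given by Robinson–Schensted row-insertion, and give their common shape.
P = [1, 2, 6, 7] / [3, 5] / [4] / [8] / [9];  Q = [1, 2, 5, 7] / [3, 4] / [6] / [8] / [9];  common shape = (4, 2, 1, 1, 1)

Row-insert the values π_1, π_2, … into P one at a time, bumping the leftmost entry strictly greater than the inserted value down to the next row. The recording tableau Q records, in position (i, j), the step at which that cell was added to P.
  Insert 4 (step 1): P = [4];  Q = [1]
  Insert 9 (step 2): P = [4, 9];  Q = [1, 2]
  Insert 1 (step 3): P = [1, 9] / [4];  Q = [1, 2] / [3]
  Insert 5 (step 4): P = [1, 5] / [4, 9];  Q = [1, 2] / [3, 4]
  Insert 8 (step 5): P = [1, 5, 8] / [4, 9];  Q = [1, 2, 5] / [3, 4]
  Insert 6 (step 6): P = [1, 5, 6] / [4, 8] / [9];  Q = [1, 2, 5] / [3, 4] / [6]
  Insert 7 (step 7): P = [1, 5, 6, 7] / [4, 8] / [9];  Q = [1, 2, 5, 7] / [3, 4] / [6]
  Insert 3 (step 8): P = [1, 3, 6, 7] / [4, 5] / [8] / [9];  Q = [1, 2, 5, 7] / [3, 4] / [6] / [8]
  Insert 2 (step 9): P = [1, 2, 6, 7] / [3, 5] / [4] / [8] / [9];  Q = [1, 2, 5, 7] / [3, 4] / [6] / [8] / [9]
Final shape: (4, 2, 1, 1, 1).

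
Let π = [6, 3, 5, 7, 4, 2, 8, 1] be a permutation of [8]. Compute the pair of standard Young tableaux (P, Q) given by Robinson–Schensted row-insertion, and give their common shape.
P = [1, 4, 7, 8] / [2] / [3] / [5] / [6];  Q = [1, 3, 4, 7] / [2] / [5] / [6] / [8];  common shape = (4, 1, 1, 1, 1)

Row-insert the values π_1, π_2, … into P one at a time, bumping the leftmost entry strictly greater than the inserted value down to the next row. The recording tableau Q records, in position (i, j), the step at which that cell was added to P.
  Insert 6 (step 1): P = [6];  Q = [1]
  Insert 3 (step 2): P = [3] / [6];  Q = [1] / [2]
  Insert 5 (step 3): P = [3, 5] / [6];  Q = [1, 3] / [2]
  Insert 7 (step 4): P = [3, 5, 7] / [6];  Q = [1, 3, 4] / [2]
  Insert 4 (step 5): P = [3, 4, 7] / [5] / [6];  Q = [1, 3, 4] / [2] / [5]
  Insert 2 (step 6): P = [2, 4, 7] / [3] / [5] / [6];  Q = [1, 3, 4] / [2] / [5] / [6]
  Insert 8 (step 7): P = [2, 4, 7, 8] / [3] / [5] / [6];  Q = [1, 3, 4, 7] / [2] / [5] / [6]
  Insert 1 (step 8): P = [1, 4, 7, 8] / [2] / [3] / [5] / [6];  Q = [1, 3, 4, 7] / [2] / [5] / [6] / [8]
Final shape: (4, 1, 1, 1, 1).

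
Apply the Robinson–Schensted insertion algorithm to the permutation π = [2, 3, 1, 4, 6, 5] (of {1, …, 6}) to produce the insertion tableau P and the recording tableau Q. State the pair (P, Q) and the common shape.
P = [1, 3, 4, 5] / [2, 6];  Q = [1, 2, 4, 5] / [3, 6];  common shape = (4, 2)

Row-insert the values π_1, π_2, … into P one at a time, bumping the leftmost entry strictly greater than the inserted value down to the next row. The recording tableau Q records, in position (i, j), the step at which that cell was added to P.
  Insert 2 (step 1): P = [2];  Q = [1]
  Insert 3 (step 2): P = [2, 3];  Q = [1, 2]
  Insert 1 (step 3): P = [1, 3] / [2];  Q = [1, 2] / [3]
  Insert 4 (step 4): P = [1, 3, 4] / [2];  Q = [1, 2, 4] / [3]
  Insert 6 (step 5): P = [1, 3, 4, 6] / [2];  Q = [1, 2, 4, 5] / [3]
  Insert 5 (step 6): P = [1, 3, 4, 5] / [2, 6];  Q = [1, 2, 4, 5] / [3, 6]
Final shape: (4, 2).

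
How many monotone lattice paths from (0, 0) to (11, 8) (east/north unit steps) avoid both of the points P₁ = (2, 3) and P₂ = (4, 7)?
Number of paths = 54122

Inclusion–exclusion. Total paths: C(19, 11) = 75582. Through P₁: C(5, 2)·C(14, 9) = 20020. Through P₂: C(11, 4)·C(8, 7) = 2640. Since P₁ is strictly southwest of P₂, a monotone path through both must visit P₁ then P₂; paths through both = C(5, 2)·C(6, 2)·C(8, 7) = 1200. Avoid both = 75582 − 20020 − 2640 + 1200 = 54122.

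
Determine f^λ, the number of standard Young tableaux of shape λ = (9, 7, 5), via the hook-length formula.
# SYT of shape (9, 7, 5) = 14284998

Hook-length formula: f^λ = n! / Π hook(c), product over all cells c of the Young diagram. For λ = (9, 7, 5), n = 21 boxes. Hook lengths by row (left-to-right, top-to-bottom): [11, 10, 9, 8, 7, 5, 4, 2, 1]; [8, 7, 6, 5, 4, 2, 1]; [5, 4, 3, 2, 1]. Product of hooks = 3576545280000. So f^λ = 21! / 3576545280000 = 51090942171709440000 / 3576545280000 = 14284998.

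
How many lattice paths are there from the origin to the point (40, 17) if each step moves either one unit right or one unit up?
Number of paths = 139646485582065

A monotone lattice path from (0, 0) to (40, 17) consists of 40 east steps and 17 north steps in some order, so it is determined by which 40 of the 57 steps are east. The count is C(57, 40) = 139646485582065.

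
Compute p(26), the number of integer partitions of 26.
p(26) = 2436

Compute p(n) via the recurrence p(n, m) = p(n, m−1) + p(n−m, m), where p(n, m) counts partitions of n with all parts ≤ m and p(n) = p(n, n). The base cases are p(0, m) = 1 and p(n, 0) = 0 for n > 0. Filling the table yields p(26) = 2436. (Euler's pentagonal recurrence is an alternative.)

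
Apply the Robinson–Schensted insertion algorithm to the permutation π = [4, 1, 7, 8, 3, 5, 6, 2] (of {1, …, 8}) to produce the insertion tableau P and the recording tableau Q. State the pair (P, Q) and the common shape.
P = [1, 2, 5, 6] / [3, 7, 8] / [4];  Q = [1, 3, 4, 7] / [2, 5, 6] / [8];  common shape = (4, 3, 1)

Row-insert the values π_1, π_2, … into P one at a time, bumping the leftmost entry strictly greater than the inserted value down to the next row. The recording tableau Q records, in position (i, j), the step at which that cell was added to P.
  Insert 4 (step 1): P = [4];  Q = [1]
  Insert 1 (step 2): P = [1] / [4];  Q = [1] / [2]
  Insert 7 (step 3): P = [1, 7] / [4];  Q = [1, 3] / [2]
  Insert 8 (step 4): P = [1, 7, 8] / [4];  Q = [1, 3, 4] / [2]
  Insert 3 (step 5): P = [1, 3, 8] / [4, 7];  Q = [1, 3, 4] / [2, 5]
  Insert 5 (step 6): P = [1, 3, 5] / [4, 7, 8];  Q = [1, 3, 4] / [2, 5, 6]
  Insert 6 (step 7): P = [1, 3, 5, 6] / [4, 7, 8];  Q = [1, 3, 4, 7] / [2, 5, 6]
  Insert 2 (step 8): P = [1, 2, 5, 6] / [3, 7, 8] / [4];  Q = [1, 3, 4, 7] / [2, 5, 6] / [8]
Final shape: (4, 3, 1).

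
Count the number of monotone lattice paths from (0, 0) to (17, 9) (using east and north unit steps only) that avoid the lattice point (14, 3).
Number of paths = 3067430

Total paths from (0, 0) to (17, 9): C(26, 17) = 3124550. Paths through (14, 3): (paths (0, 0) → (14, 3)) × (paths (14, 3) → (17, 9)) = C(17, 14) · C(9, 3) = 680 · 84 = 57120. Avoidance count = 3124550 − 57120 = 3067430.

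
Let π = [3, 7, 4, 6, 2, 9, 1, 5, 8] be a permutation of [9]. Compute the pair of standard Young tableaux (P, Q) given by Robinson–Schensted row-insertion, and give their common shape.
P = [1, 4, 5, 8] / [2, 6, 9] / [3] / [7];  Q = [1, 2, 4, 6] / [3, 8, 9] / [5] / [7];  common shape = (4, 3, 1, 1)

Row-insert the values π_1, π_2, … into P one at a time, bumping the leftmost entry strictly greater than the inserted value down to the next row. The recording tableau Q records, in position (i, j), the step at which that cell was added to P.
  Insert 3 (step 1): P = [3];  Q = [1]
  Insert 7 (step 2): P = [3, 7];  Q = [1, 2]
  Insert 4 (step 3): P = [3, 4] / [7];  Q = [1, 2] / [3]
  Insert 6 (step 4): P = [3, 4, 6] / [7];  Q = [1, 2, 4] / [3]
  Insert 2 (step 5): P = [2, 4, 6] / [3] / [7];  Q = [1, 2, 4] / [3] / [5]
  Insert 9 (step 6): P = [2, 4, 6, 9] / [3] / [7];  Q = [1, 2, 4, 6] / [3] / [5]
  Insert 1 (step 7): P = [1, 4, 6, 9] / [2] / [3] / [7];  Q = [1, 2, 4, 6] / [3] / [5] / [7]
  Insert 5 (step 8): P = [1, 4, 5, 9] / [2, 6] / [3] / [7];  Q = [1, 2, 4, 6] / [3, 8] / [5] / [7]
  Insert 8 (step 9): P = [1, 4, 5, 8] / [2, 6, 9] / [3] / [7];  Q = [1, 2, 4, 6] / [3, 8, 9] / [5] / [7]
Final shape: (4, 3, 1, 1).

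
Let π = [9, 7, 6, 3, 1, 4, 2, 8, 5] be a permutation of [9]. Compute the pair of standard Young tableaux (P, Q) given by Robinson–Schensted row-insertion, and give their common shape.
P = [1, 2, 5] / [3, 4, 8] / [6] / [7] / [9];  Q = [1, 6, 8] / [2, 7, 9] / [3] / [4] / [5];  common shape = (3, 3, 1, 1, 1)

Row-insert the values π_1, π_2, … into P one at a time, bumping the leftmost entry strictly greater than the inserted value down to the next row. The recording tableau Q records, in position (i, j), the step at which that cell was added to P.
  Insert 9 (step 1): P = [9];  Q = [1]
  Insert 7 (step 2): P = [7] / [9];  Q = [1] / [2]
  Insert 6 (step 3): P = [6] / [7] / [9];  Q = [1] / [2] / [3]
  Insert 3 (step 4): P = [3] / [6] / [7] / [9];  Q = [1] / [2] / [3] / [4]
  Insert 1 (step 5): P = [1] / [3] / [6] / [7] / [9];  Q = [1] / [2] / [3] / [4] / [5]
  Insert 4 (step 6): P = [1, 4] / [3] / [6] / [7] / [9];  Q = [1, 6] / [2] / [3] / [4] / [5]
  Insert 2 (step 7): P = [1, 2] / [3, 4] / [6] / [7] / [9];  Q = [1, 6] / [2, 7] / [3] / [4] / [5]
  Insert 8 (step 8): P = [1, 2, 8] / [3, 4] / [6] / [7] / [9];  Q = [1, 6, 8] / [2, 7] / [3] / [4] / [5]
  Insert 5 (step 9): P = [1, 2, 5] / [3, 4, 8] / [6] / [7] / [9];  Q = [1, 6, 8] / [2, 7, 9] / [3] / [4] / [5]
Final shape: (3, 3, 1, 1, 1).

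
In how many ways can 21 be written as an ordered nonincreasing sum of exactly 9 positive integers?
p(21, 9 parts) = 73

Partitions of n into exactly k parts are in bijection with partitions of n − k into at most k parts (subtract 1 from each part). So p(21, exactly 9) = p(12, parts ≤ 9). Computing via the recurrence p(m, j) = p(m, j−1) + p(m−j, j) gives 73.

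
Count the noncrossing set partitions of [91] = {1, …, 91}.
C_91 = 3935312233584004685417853572763349509774031680023800

These noncrossing partitions are counted by the Catalan number C_n = (1/(n + 1)) · C(2n, n). For n = 91: C_91 = (1/92) · C(182, 91) = 362048725489728431058442528694228154899210914562189600/92 = 3935312233584004685417853572763349509774031680023800.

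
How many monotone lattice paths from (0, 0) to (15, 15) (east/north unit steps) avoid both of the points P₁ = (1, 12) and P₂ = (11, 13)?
Number of paths = 117668665

Inclusion–exclusion. Total paths: C(30, 15) = 155117520. Through P₁: C(13, 1)·C(17, 14) = 8840. Through P₂: C(24, 11)·C(6, 4) = 37442160. Since P₁ is strictly southwest of P₂, a monotone path through both must visit P₁ then P₂; paths through both = C(13, 1)·C(11, 10)·C(6, 4) = 2145. Avoid both = 155117520 − 8840 − 37442160 + 2145 = 117668665.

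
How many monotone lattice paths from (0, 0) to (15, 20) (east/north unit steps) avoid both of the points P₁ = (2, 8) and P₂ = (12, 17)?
Number of paths = 2059151160

Inclusion–exclusion. Total paths: C(35, 15) = 3247943160. Through P₁: C(10, 2)·C(25, 13) = 234013500. Through P₂: C(29, 12)·C(6, 3) = 1037918700. Since P₁ is strictly southwest of P₂, a monotone path through both must visit P₁ then P₂; paths through both = C(10, 2)·C(19, 10)·C(6, 3) = 83140200. Avoid both = 3247943160 − 234013500 − 1037918700 + 83140200 = 2059151160.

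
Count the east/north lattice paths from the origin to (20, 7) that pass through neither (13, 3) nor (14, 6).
Number of paths = 447590

Inclusion–exclusion. Total paths: C(27, 20) = 888030. Through P₁: C(16, 13)·C(11, 7) = 184800. Through P₂: C(20, 14)·C(7, 6) = 271320. Since P₁ is strictly southwest of P₂, a monotone path through both must visit P₁ then P₂; paths through both = C(16, 13)·C(4, 1)·C(7, 6) = 15680. Avoid both = 888030 − 184800 − 271320 + 15680 = 447590.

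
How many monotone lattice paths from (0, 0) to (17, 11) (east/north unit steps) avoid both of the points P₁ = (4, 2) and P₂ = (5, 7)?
Number of paths = 12735240

Inclusion–exclusion. Total paths: C(28, 17) = 21474180. Through P₁: C(6, 4)·C(22, 13) = 7461300. Through P₂: C(12, 5)·C(16, 12) = 1441440. Since P₁ is strictly southwest of P₂, a monotone path through both must visit P₁ then P₂; paths through both = C(6, 4)·C(6, 1)·C(16, 12) = 163800. Avoid both = 21474180 − 7461300 − 1441440 + 163800 = 12735240.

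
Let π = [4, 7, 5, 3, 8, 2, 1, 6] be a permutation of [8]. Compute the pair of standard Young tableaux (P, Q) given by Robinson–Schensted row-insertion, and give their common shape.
P = [1, 5, 6] / [2, 8] / [3] / [4] / [7];  Q = [1, 2, 5] / [3, 8] / [4] / [6] / [7];  common shape = (3, 2, 1, 1, 1)

Row-insert the values π_1, π_2, … into P one at a time, bumping the leftmost entry strictly greater than the inserted value down to the next row. The recording tableau Q records, in position (i, j), the step at which that cell was added to P.
  Insert 4 (step 1): P = [4];  Q = [1]
  Insert 7 (step 2): P = [4, 7];  Q = [1, 2]
  Insert 5 (step 3): P = [4, 5] / [7];  Q = [1, 2] / [3]
  Insert 3 (step 4): P = [3, 5] / [4] / [7];  Q = [1, 2] / [3] / [4]
  Insert 8 (step 5): P = [3, 5, 8] / [4] / [7];  Q = [1, 2, 5] / [3] / [4]
  Insert 2 (step 6): P = [2, 5, 8] / [3] / [4] / [7];  Q = [1, 2, 5] / [3] / [4] / [6]
  Insert 1 (step 7): P = [1, 5, 8] / [2] / [3] / [4] / [7];  Q = [1, 2, 5] / [3] / [4] / [6] / [7]
  Insert 6 (step 8): P = [1, 5, 6] / [2, 8] / [3] / [4] / [7];  Q = [1, 2, 5] / [3, 8] / [4] / [6] / [7]
Final shape: (3, 2, 1, 1, 1).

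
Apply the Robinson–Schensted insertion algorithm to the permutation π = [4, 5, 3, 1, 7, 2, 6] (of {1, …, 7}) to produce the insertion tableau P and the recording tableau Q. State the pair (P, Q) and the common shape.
P = [1, 2, 6] / [3, 5, 7] / [4];  Q = [1, 2, 5] / [3, 6, 7] / [4];  common shape = (3, 3, 1)

Row-insert the values π_1, π_2, … into P one at a time, bumping the leftmost entry strictly greater than the inserted value down to the next row. The recording tableau Q records, in position (i, j), the step at which that cell was added to P.
  Insert 4 (step 1): P = [4];  Q = [1]
  Insert 5 (step 2): P = [4, 5];  Q = [1, 2]
  Insert 3 (step 3): P = [3, 5] / [4];  Q = [1, 2] / [3]
  Insert 1 (step 4): P = [1, 5] / [3] / [4];  Q = [1, 2] / [3] / [4]
  Insert 7 (step 5): P = [1, 5, 7] / [3] / [4];  Q = [1, 2, 5] / [3] / [4]
  Insert 2 (step 6): P = [1, 2, 7] / [3, 5] / [4];  Q = [1, 2, 5] / [3, 6] / [4]
  Insert 6 (step 7): P = [1, 2, 6] / [3, 5, 7] / [4];  Q = [1, 2, 5] / [3, 6, 7] / [4]
Final shape: (3, 3, 1).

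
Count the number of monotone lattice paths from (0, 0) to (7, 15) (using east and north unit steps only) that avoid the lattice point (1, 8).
Number of paths = 155100

Total paths from (0, 0) to (7, 15): C(22, 7) = 170544. Paths through (1, 8): (paths (0, 0) → (1, 8)) × (paths (1, 8) → (7, 15)) = C(9, 1) · C(13, 6) = 9 · 1716 = 15444. Avoidance count = 170544 − 15444 = 155100.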